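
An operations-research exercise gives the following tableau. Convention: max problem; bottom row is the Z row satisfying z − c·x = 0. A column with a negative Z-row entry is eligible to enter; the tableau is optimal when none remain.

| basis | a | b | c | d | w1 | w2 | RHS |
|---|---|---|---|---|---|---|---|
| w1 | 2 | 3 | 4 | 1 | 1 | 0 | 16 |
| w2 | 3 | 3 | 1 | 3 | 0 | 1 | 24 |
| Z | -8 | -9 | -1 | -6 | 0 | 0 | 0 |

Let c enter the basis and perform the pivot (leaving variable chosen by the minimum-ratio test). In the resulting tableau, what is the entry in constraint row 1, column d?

Ratio test on column c — row 1: 16/4 = 4; row 2: 24/1 = 24. Minimum is 4 at row 1 (w1 leaves); pivot element 4.
Divide row 1 by 4; eliminate column c from the other rows.
In the new row 1, the d entry is the old entry divided by the pivot: 1/4 = 1/4.

1/4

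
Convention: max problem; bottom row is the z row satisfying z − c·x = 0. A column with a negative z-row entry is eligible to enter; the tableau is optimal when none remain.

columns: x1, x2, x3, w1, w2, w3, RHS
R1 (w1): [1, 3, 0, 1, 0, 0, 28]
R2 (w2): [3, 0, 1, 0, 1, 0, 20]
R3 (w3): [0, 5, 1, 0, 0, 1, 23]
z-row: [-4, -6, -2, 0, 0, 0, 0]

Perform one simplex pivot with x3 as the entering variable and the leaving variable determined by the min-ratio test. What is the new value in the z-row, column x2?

Ratio test on column x3 — row 1: entry 0 ≤ 0; row 2: 20/1 = 20; row 3: 23/1 = 23. Minimum is 20 at row 2 (w2 leaves); pivot element 1.
Divide row 2 by 1; eliminate column x3 from the other rows.
z-row update in column x2: -6 − (-2)·0 = -6.

-6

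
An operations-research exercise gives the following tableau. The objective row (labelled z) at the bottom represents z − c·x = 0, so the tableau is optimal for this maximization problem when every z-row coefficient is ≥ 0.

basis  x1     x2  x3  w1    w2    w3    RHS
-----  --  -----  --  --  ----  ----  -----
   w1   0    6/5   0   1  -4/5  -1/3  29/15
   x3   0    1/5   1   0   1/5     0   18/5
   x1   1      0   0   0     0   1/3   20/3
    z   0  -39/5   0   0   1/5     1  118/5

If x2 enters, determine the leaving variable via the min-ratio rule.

w1

Column x2 entries and ratios — w1: (29/15)/(6/5) = 29/18; x3: (18/5)/(1/5) = 18; x1: 0 ≤ 0, skip.
Smallest ratio is 29/18 in the row of w1, so w1 leaves.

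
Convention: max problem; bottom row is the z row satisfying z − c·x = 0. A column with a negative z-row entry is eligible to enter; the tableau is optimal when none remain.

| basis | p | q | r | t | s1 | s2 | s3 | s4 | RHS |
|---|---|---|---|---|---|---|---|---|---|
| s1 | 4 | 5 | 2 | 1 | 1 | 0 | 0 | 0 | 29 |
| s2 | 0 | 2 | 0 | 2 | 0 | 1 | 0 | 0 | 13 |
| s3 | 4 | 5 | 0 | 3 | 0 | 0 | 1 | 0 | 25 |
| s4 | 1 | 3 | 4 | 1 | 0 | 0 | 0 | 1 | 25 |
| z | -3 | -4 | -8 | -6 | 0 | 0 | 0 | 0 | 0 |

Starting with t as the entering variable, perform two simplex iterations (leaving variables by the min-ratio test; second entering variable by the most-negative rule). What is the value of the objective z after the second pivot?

76

Ratio test on column t — row 1: 29/1 = 29; row 2: 13/2 = 13/2; row 3: 25/3 = 25/3; row 4: 25/1 = 25. Minimum is 13/2 at row 2 (s2 leaves); pivot element 2.
Pivot on row 2; the z-row RHS becomes 0 − (-6)·(13/2) = 39.
Next entering variable (most negative z-row entry -8): r.
Ratio test on column r — row 1: (45/2)/2 = 45/4; row 2: entry 0 ≤ 0; row 3: entry 0 ≤ 0; row 4: (37/2)/4 = 37/8. Minimum is 37/8 at row 4 (s4 leaves); pivot element 4.
After the second pivot the z-row RHS is 39 − (-8)·(37/8) = 76.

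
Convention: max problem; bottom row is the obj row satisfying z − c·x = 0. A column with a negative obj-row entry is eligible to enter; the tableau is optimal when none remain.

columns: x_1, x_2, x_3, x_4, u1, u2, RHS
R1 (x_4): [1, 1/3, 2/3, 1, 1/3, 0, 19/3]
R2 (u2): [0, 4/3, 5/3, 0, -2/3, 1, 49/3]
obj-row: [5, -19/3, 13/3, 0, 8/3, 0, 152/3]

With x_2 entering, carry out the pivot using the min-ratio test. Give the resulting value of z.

513/4

Ratio test on column x_2 — row 1: (19/3)/(1/3) = 19; row 2: (49/3)/(4/3) = 49/4. Minimum is 49/4 at row 2 (u2 leaves); pivot element 4/3.
Pivot on row 2; the obj-row RHS becomes 152/3 − (-19/3)·(49/4) = 513/4.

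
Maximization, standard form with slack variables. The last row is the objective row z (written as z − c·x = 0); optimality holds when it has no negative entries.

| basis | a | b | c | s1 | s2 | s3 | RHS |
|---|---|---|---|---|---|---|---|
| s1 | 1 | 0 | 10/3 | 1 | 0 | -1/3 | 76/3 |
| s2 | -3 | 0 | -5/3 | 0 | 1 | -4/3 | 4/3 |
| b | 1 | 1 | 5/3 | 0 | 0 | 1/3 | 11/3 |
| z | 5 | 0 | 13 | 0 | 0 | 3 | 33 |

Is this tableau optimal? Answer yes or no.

Every z-row coefficient is ≥ 0, so the tableau is optimal.

yes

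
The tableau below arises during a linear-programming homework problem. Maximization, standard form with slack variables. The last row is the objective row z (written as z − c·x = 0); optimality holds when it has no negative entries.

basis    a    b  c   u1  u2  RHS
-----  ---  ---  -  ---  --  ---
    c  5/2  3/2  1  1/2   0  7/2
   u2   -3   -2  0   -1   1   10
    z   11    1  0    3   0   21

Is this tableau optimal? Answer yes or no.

Every z-row coefficient is ≥ 0, so the tableau is optimal.

yes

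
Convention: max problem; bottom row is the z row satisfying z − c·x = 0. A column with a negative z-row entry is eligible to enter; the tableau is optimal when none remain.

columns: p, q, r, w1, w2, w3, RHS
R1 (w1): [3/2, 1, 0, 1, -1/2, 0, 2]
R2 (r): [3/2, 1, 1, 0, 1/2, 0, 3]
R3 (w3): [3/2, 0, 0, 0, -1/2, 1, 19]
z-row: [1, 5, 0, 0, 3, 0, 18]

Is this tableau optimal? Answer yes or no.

yes

Every z-row coefficient is ≥ 0, so the tableau is optimal.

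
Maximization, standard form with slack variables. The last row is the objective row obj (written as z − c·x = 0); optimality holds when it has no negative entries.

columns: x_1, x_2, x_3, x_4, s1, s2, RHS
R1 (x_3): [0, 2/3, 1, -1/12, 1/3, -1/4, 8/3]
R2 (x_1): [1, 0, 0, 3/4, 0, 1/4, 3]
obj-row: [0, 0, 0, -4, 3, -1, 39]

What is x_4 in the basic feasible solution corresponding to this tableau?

x_4 is not in the basis, so in the current basic feasible solution x_4 = 0.

0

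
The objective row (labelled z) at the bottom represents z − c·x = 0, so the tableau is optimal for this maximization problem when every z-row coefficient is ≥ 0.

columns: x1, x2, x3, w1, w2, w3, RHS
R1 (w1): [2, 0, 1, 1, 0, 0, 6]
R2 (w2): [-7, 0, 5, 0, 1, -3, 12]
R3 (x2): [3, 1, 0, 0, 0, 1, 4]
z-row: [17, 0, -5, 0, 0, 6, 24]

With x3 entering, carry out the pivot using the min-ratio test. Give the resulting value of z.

36

Ratio test on column x3 — row 1: 6/1 = 6; row 2: 12/5 = 12/5; row 3: entry 0 ≤ 0. Minimum is 12/5 at row 2 (w2 leaves); pivot element 5.
Pivot on row 2; the z-row RHS becomes 24 − (-5)·(12/5) = 36.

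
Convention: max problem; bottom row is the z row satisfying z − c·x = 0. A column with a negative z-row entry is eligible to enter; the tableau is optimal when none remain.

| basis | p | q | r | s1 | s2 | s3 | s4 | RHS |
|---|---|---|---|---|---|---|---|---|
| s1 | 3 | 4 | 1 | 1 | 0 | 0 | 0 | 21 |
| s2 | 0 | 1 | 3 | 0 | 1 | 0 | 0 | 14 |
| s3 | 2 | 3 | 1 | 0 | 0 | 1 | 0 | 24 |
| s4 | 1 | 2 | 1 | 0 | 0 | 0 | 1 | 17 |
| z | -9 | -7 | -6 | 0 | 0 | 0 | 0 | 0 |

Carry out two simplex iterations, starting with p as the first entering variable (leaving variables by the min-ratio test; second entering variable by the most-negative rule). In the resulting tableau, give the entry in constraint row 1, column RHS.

49/9

Ratio test on column p — row 1: 21/3 = 7; row 2: entry 0 ≤ 0; row 3: 24/2 = 12; row 4: 17/1 = 17. Minimum is 7 at row 1 (s1 leaves); pivot element 3.
Divide row 1 by 3; eliminate column p from the other rows.
Second iteration: most negative z-row entry is -3 in column r, so r enters.
Ratio test on column r — row 1: 7/(1/3) = 21; row 2: 14/3 = 14/3; row 3: 10/(1/3) = 30; row 4: 10/(2/3) = 15. Minimum is 14/3 at row 2 (s2 leaves); pivot element 3.
Divide row 2 by 3; eliminate column r from the other rows.
After both pivots, the entry at constraint row 1, column RHS is 49/9.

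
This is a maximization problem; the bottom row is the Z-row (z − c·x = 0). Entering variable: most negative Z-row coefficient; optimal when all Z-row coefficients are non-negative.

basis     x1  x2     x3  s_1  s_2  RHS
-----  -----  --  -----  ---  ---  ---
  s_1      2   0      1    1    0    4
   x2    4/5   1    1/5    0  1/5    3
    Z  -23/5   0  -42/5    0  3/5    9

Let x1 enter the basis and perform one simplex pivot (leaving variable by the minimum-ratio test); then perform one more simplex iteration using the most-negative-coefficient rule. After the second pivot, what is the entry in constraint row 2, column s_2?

Ratio test on column x1 — row 1: 4/2 = 2; row 2: 3/(4/5) = 15/4. Minimum is 2 at row 1 (s_1 leaves); pivot element 2.
Divide row 1 by 2; eliminate column x1 from the other rows.
Second iteration: most negative Z-row entry is -61/10 in column x3, so x3 enters.
Ratio test on column x3 — row 1: 2/(1/2) = 4; row 2: entry -1/5 ≤ 0. Minimum is 4 at row 1 (x1 leaves); pivot element 1/2.
Divide row 1 by 1/2; eliminate column x3 from the other rows.
After both pivots, the entry at constraint row 2, column s_2 is 1/5.

1/5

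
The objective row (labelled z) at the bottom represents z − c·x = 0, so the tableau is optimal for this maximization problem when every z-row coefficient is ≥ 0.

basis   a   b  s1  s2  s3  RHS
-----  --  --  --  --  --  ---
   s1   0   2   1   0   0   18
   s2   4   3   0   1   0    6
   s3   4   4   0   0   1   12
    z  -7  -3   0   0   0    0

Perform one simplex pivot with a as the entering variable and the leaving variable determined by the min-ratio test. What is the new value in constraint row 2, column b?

Ratio test on column a — row 1: entry 0 ≤ 0; row 2: 6/4 = 3/2; row 3: 12/4 = 3. Minimum is 3/2 at row 2 (s2 leaves); pivot element 4.
Divide row 2 by 4; eliminate column a from the other rows.
In the new row 2, the b entry is the old entry divided by the pivot: 3/4 = 3/4.

3/4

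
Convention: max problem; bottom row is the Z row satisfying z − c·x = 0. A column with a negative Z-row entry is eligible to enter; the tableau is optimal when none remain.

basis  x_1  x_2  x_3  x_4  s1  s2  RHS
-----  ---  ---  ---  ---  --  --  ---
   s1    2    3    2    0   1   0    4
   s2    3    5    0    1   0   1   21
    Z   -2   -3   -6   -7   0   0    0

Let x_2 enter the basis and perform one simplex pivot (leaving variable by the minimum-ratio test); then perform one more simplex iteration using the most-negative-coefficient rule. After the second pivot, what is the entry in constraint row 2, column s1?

-5/3

Ratio test on column x_2 — row 1: 4/3 = 4/3; row 2: 21/5 = 21/5. Minimum is 4/3 at row 1 (s1 leaves); pivot element 3.
Divide row 1 by 3; eliminate column x_2 from the other rows.
Second iteration: most negative Z-row entry is -7 in column x_4, so x_4 enters.
Ratio test on column x_4 — row 1: entry 0 ≤ 0; row 2: (43/3)/1 = 43/3. Minimum is 43/3 at row 2 (s2 leaves); pivot element 1.
Divide row 2 by 1; eliminate column x_4 from the other rows.
After both pivots, the entry at constraint row 2, column s1 is -5/3.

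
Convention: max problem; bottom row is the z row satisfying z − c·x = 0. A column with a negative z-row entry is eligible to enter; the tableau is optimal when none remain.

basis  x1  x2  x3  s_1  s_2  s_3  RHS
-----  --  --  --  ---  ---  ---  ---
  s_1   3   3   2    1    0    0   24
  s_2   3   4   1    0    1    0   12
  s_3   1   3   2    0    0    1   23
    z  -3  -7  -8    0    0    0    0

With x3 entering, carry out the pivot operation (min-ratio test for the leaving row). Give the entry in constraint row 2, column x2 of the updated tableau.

Ratio test on column x3 — row 1: 24/2 = 12; row 2: 12/1 = 12; row 3: 23/2 = 23/2. Minimum is 23/2 at row 3 (s_3 leaves); pivot element 2.
Divide row 3 by 2; eliminate column x3 from the other rows.
Row 2 update in column x2: 4 − 1·(3/2) = 5/2.

5/2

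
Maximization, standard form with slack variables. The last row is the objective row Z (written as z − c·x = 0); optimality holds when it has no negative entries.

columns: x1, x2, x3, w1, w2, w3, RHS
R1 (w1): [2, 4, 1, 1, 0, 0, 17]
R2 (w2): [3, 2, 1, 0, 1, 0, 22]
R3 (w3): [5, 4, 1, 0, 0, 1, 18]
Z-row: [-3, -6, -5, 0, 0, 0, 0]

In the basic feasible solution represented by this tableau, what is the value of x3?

0

x3 is not in the basis, so in the current basic feasible solution x3 = 0.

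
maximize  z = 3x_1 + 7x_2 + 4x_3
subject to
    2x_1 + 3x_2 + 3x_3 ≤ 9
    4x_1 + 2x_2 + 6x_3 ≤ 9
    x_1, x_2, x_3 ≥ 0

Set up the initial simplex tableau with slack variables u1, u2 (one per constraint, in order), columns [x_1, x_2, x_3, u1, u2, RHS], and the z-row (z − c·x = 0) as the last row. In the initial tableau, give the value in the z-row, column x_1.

-3

The z-row carries the negated objective coefficients: the x_1 entry is -3.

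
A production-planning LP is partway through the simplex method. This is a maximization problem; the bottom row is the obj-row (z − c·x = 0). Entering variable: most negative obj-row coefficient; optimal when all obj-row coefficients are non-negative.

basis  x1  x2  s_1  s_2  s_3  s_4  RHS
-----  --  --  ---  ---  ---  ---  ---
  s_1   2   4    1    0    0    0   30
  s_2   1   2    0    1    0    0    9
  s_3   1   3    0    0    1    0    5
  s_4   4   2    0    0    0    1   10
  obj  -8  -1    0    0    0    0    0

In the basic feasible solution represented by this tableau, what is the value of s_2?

s_2 is basic (row 2); its value is the RHS of that row, 9.

9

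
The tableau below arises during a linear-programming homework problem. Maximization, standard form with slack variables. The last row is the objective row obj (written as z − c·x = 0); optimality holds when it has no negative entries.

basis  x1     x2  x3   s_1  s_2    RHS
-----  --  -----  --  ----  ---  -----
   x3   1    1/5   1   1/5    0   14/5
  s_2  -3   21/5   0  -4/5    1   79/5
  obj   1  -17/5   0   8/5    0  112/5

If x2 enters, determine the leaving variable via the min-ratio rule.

Column x2 entries and ratios — x3: (14/5)/(1/5) = 14; s_2: (79/5)/(21/5) = 79/21.
Smallest ratio is 79/21 in the row of s_2, so s_2 leaves.

s_2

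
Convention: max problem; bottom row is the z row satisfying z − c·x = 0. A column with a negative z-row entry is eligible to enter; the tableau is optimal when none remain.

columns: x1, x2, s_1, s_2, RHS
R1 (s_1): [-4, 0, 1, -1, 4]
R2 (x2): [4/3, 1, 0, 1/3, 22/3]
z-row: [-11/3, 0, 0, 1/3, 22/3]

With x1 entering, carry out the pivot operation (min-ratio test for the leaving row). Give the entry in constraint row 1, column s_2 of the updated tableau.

Ratio test on column x1 — row 1: entry -4 ≤ 0; row 2: (22/3)/(4/3) = 11/2. Minimum is 11/2 at row 2 (x2 leaves); pivot element 4/3.
Divide row 2 by 4/3; eliminate column x1 from the other rows.
Row 1 update in column s_2: -1 − (-4)·(1/4) = 0.

0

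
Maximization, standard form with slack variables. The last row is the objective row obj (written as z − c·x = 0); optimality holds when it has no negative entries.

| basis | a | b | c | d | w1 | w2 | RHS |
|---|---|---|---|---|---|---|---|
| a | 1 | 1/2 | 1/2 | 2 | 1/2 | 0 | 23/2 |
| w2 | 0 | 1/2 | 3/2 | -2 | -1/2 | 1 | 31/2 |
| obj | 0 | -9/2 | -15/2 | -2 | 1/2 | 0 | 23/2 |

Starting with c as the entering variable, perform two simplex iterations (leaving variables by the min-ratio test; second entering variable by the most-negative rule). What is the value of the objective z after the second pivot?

Ratio test on column c — row 1: (23/2)/(1/2) = 23; row 2: (31/2)/(3/2) = 31/3. Minimum is 31/3 at row 2 (w2 leaves); pivot element 3/2.
Pivot on row 2; the obj-row RHS becomes 23/2 − (-15/2)·(31/3) = 89.
Next entering variable (most negative obj-row entry -12): d.
Ratio test on column d — row 1: (19/3)/(8/3) = 19/8; row 2: entry -4/3 ≤ 0. Minimum is 19/8 at row 1 (a leaves); pivot element 8/3.
After the second pivot the obj-row RHS is 89 − (-12)·(19/8) = 235/2.

235/2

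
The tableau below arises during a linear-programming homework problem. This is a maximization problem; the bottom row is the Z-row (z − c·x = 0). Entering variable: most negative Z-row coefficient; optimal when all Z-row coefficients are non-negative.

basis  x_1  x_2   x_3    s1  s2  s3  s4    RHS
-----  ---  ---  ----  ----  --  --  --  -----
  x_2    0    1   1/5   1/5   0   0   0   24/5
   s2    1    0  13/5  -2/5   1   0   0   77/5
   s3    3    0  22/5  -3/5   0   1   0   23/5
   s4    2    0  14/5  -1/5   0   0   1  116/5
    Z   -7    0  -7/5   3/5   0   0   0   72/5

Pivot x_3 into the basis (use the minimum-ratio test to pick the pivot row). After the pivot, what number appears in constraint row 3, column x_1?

Ratio test on column x_3 — row 1: (24/5)/(1/5) = 24; row 2: (77/5)/(13/5) = 77/13; row 3: (23/5)/(22/5) = 23/22; row 4: (116/5)/(14/5) = 58/7. Minimum is 23/22 at row 3 (s3 leaves); pivot element 22/5.
Divide row 3 by 22/5; eliminate column x_3 from the other rows.
In the new row 3, the x_1 entry is the old entry divided by the pivot: 3/(22/5) = 15/22.

15/22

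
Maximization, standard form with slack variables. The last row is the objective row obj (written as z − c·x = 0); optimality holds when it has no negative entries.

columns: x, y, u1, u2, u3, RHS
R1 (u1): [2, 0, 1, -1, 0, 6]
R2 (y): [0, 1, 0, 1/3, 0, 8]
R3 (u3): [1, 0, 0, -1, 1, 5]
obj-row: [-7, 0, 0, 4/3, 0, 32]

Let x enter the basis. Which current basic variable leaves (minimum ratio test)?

u1

Column x entries and ratios — u1: 6/2 = 3; y: 0 ≤ 0, skip; u3: 5/1 = 5.
Smallest ratio is 3 in the row of u1, so u1 leaves.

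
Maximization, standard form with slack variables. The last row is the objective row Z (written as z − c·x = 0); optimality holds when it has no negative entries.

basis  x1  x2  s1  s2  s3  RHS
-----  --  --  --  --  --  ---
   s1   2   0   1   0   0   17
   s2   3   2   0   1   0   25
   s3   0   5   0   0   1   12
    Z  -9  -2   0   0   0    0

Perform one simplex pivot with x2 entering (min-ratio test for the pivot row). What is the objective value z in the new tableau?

24/5

Ratio test on column x2 — row 1: entry 0 ≤ 0; row 2: 25/2 = 25/2; row 3: 12/5 = 12/5. Minimum is 12/5 at row 3 (s3 leaves); pivot element 5.
Pivot on row 3; the Z-row RHS becomes 0 − (-2)·(12/5) = 24/5.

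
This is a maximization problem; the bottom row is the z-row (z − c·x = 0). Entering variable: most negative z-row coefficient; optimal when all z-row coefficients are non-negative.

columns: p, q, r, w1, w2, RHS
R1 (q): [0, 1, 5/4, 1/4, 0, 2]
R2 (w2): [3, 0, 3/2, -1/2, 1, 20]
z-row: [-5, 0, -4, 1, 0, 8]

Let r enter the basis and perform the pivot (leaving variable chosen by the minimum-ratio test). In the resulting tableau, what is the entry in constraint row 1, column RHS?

8/5

Ratio test on column r — row 1: 2/(5/4) = 8/5; row 2: 20/(3/2) = 40/3. Minimum is 8/5 at row 1 (q leaves); pivot element 5/4.
Divide row 1 by 5/4; eliminate column r from the other rows.
In the new row 1, the RHS entry is the old entry divided by the pivot: 2/(5/4) = 8/5.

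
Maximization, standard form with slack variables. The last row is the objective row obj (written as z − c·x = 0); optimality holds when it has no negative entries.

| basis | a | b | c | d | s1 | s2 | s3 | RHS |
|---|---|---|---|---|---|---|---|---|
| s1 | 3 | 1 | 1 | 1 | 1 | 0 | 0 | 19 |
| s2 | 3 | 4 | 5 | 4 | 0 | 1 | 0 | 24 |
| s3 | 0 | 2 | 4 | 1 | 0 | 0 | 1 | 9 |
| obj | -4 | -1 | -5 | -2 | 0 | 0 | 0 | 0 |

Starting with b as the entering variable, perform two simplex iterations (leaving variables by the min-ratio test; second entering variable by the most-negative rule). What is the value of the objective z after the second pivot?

Ratio test on column b — row 1: 19/1 = 19; row 2: 24/4 = 6; row 3: 9/2 = 9/2. Minimum is 9/2 at row 3 (s3 leaves); pivot element 2.
Pivot on row 3; the obj-row RHS becomes 0 − (-1)·(9/2) = 9/2.
Next entering variable (most negative obj-row entry -4): a.
Ratio test on column a — row 1: (29/2)/3 = 29/6; row 2: 6/3 = 2; row 3: entry 0 ≤ 0. Minimum is 2 at row 2 (s2 leaves); pivot element 3.
After the second pivot the obj-row RHS is 9/2 − (-4)·2 = 25/2.

25/2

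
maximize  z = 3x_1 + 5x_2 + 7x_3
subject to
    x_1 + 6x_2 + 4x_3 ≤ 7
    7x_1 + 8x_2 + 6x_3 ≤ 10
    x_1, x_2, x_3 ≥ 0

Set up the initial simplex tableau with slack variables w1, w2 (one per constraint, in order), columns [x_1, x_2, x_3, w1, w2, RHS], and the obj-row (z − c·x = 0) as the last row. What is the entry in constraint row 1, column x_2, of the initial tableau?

6

Constraint 1 has coefficient 6 on x_2.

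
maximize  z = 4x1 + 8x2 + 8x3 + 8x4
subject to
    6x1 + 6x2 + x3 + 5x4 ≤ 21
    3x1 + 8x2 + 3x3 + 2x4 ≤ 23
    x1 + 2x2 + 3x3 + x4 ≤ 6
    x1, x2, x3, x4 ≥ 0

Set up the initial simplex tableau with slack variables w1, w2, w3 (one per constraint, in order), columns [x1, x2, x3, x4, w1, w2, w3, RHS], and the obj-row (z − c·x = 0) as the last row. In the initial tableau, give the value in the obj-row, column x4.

-8

The obj-row carries the negated objective coefficients: the x4 entry is -8.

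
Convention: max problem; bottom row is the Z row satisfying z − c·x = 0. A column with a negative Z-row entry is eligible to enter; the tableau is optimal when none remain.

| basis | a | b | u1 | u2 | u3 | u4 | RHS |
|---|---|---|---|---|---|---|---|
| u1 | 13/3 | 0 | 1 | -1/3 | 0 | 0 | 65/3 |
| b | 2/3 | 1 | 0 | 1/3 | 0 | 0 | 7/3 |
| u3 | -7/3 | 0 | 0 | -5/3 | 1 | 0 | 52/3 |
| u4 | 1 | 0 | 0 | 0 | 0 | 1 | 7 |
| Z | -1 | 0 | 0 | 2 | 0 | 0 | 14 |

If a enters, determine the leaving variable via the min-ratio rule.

b

Column a entries and ratios — u1: (65/3)/(13/3) = 5; b: (7/3)/(2/3) = 7/2; u3: -7/3 ≤ 0, skip; u4: 7/1 = 7.
Smallest ratio is 7/2 in the row of b, so b leaves.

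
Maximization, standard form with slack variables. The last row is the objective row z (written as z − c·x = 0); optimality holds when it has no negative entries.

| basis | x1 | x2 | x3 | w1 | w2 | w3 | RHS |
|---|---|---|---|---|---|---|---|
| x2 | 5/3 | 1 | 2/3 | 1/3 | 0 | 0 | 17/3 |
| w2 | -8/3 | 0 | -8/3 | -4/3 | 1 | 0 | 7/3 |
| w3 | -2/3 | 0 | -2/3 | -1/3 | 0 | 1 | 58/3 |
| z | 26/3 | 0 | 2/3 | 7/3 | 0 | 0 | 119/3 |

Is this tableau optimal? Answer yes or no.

Every z-row coefficient is ≥ 0, so the tableau is optimal.

yes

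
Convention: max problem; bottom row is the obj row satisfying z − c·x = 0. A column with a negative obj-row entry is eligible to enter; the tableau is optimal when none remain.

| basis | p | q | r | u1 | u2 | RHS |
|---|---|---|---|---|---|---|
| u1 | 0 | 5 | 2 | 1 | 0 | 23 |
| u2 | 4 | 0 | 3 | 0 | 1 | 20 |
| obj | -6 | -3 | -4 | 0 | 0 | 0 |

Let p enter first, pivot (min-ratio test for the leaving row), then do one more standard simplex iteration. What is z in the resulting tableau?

Ratio test on column p — row 1: entry 0 ≤ 0; row 2: 20/4 = 5. Minimum is 5 at row 2 (u2 leaves); pivot element 4.
Pivot on row 2; the obj-row RHS becomes 0 − (-6)·5 = 30.
Next entering variable (most negative obj-row entry -3): q.
Ratio test on column q — row 1: 23/5 = 23/5; row 2: entry 0 ≤ 0. Minimum is 23/5 at row 1 (u1 leaves); pivot element 5.
After the second pivot the obj-row RHS is 30 − (-3)·(23/5) = 219/5.

219/5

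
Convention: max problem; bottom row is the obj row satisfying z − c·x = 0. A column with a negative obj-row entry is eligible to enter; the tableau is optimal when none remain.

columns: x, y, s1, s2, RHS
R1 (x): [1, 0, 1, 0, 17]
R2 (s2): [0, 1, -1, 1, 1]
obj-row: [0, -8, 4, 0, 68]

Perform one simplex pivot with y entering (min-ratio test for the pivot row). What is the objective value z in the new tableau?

Ratio test on column y — row 1: entry 0 ≤ 0; row 2: 1/1 = 1. Minimum is 1 at row 2 (s2 leaves); pivot element 1.
Pivot on row 2; the obj-row RHS becomes 68 − (-8)·1 = 76.

76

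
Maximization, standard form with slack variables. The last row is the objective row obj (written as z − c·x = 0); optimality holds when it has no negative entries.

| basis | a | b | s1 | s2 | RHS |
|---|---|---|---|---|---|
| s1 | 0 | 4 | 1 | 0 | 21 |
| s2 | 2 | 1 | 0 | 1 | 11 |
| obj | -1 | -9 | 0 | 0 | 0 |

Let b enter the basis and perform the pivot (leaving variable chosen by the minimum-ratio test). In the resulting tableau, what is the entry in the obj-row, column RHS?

Ratio test on column b — row 1: 21/4 = 21/4; row 2: 11/1 = 11. Minimum is 21/4 at row 1 (s1 leaves); pivot element 4.
Divide row 1 by 4; eliminate column b from the other rows.
obj-row update in column RHS: 0 − (-9)·(21/4) = 189/4.

189/4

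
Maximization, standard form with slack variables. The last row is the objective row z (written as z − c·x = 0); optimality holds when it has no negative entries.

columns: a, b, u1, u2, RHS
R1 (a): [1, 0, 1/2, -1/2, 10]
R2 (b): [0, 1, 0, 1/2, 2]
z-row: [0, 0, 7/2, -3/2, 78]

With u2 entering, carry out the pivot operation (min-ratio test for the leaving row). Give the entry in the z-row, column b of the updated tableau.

Ratio test on column u2 — row 1: entry -1/2 ≤ 0; row 2: 2/(1/2) = 4. Minimum is 4 at row 2 (b leaves); pivot element 1/2.
Divide row 2 by 1/2; eliminate column u2 from the other rows.
z-row update in column b: 0 − (-3/2)·2 = 3.

3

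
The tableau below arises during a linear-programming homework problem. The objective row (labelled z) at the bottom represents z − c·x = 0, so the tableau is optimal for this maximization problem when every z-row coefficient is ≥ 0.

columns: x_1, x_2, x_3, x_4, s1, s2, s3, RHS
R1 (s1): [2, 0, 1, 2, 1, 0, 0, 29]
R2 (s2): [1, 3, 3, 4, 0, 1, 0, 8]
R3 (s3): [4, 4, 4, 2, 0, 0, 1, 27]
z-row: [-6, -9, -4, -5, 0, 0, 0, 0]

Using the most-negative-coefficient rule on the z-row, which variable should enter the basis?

x_2

Negative z-row entries: x_1: -6, x_2: -9, x_3: -4, x_4: -5.
The most negative is -9 in column x_2, so x_2 enters.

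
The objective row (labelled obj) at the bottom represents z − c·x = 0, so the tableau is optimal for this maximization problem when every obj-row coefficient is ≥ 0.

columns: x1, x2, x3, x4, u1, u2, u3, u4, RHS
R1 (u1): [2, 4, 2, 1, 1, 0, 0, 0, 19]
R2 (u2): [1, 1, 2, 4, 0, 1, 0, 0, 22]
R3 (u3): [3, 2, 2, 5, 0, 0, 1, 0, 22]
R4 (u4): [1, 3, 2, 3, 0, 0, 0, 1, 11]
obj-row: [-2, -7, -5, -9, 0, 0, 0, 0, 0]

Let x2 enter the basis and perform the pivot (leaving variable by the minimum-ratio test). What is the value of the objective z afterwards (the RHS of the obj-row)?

Ratio test on column x2 — row 1: 19/4 = 19/4; row 2: 22/1 = 22; row 3: 22/2 = 11; row 4: 11/3 = 11/3. Minimum is 11/3 at row 4 (u4 leaves); pivot element 3.
Pivot on row 4; the obj-row RHS becomes 0 − (-7)·(11/3) = 77/3.

77/3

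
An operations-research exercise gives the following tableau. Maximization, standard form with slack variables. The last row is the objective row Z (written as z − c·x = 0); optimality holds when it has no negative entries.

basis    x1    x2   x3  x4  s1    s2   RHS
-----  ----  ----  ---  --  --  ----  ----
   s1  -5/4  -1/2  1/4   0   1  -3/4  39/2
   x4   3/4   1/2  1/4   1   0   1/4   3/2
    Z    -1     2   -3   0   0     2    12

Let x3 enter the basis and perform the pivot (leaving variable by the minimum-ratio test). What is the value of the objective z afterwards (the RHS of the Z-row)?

Ratio test on column x3 — row 1: (39/2)/(1/4) = 78; row 2: (3/2)/(1/4) = 6. Minimum is 6 at row 2 (x4 leaves); pivot element 1/4.
Pivot on row 2; the Z-row RHS becomes 12 − (-3)·6 = 30.

30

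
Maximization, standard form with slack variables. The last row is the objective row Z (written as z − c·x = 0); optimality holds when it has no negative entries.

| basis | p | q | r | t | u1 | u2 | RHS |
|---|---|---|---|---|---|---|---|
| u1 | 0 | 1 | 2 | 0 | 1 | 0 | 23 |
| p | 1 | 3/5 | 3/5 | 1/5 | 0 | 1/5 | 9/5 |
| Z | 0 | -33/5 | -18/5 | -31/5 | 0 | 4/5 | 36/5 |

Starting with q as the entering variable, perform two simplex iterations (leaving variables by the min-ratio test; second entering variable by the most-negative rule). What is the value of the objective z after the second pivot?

Ratio test on column q — row 1: 23/1 = 23; row 2: (9/5)/(3/5) = 3. Minimum is 3 at row 2 (p leaves); pivot element 3/5.
Pivot on row 2; the Z-row RHS becomes 36/5 − (-33/5)·3 = 27.
Next entering variable (most negative Z-row entry -4): t.
Ratio test on column t — row 1: entry -1/3 ≤ 0; row 2: 3/(1/3) = 9. Minimum is 9 at row 2 (q leaves); pivot element 1/3.
After the second pivot the Z-row RHS is 27 − (-4)·9 = 63.

63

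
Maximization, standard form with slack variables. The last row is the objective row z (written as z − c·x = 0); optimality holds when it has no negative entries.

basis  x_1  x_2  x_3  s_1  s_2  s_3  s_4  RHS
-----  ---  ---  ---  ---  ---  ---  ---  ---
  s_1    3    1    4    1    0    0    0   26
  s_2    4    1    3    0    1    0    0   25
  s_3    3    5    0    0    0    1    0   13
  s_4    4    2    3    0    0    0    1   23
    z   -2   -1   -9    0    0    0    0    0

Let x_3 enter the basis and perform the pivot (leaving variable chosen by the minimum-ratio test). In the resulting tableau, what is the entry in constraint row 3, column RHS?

Ratio test on column x_3 — row 1: 26/4 = 13/2; row 2: 25/3 = 25/3; row 3: entry 0 ≤ 0; row 4: 23/3 = 23/3. Minimum is 13/2 at row 1 (s_1 leaves); pivot element 4.
Divide row 1 by 4; eliminate column x_3 from the other rows.
Row 3 update in column RHS: 13 − 0·(13/2) = 13.

13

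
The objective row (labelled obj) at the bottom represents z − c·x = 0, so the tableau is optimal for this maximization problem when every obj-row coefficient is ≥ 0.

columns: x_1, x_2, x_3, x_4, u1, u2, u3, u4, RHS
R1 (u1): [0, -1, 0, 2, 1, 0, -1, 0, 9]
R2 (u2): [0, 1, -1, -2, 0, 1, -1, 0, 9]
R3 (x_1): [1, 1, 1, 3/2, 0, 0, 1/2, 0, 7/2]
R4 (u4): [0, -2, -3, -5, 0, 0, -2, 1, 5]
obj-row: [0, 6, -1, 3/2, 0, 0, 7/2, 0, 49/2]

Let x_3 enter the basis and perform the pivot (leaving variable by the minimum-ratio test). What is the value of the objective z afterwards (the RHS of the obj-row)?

Ratio test on column x_3 — row 1: entry 0 ≤ 0; row 2: entry -1 ≤ 0; row 3: (7/2)/1 = 7/2; row 4: entry -3 ≤ 0. Minimum is 7/2 at row 3 (x_1 leaves); pivot element 1.
Pivot on row 3; the obj-row RHS becomes 49/2 − (-1)·(7/2) = 28.

28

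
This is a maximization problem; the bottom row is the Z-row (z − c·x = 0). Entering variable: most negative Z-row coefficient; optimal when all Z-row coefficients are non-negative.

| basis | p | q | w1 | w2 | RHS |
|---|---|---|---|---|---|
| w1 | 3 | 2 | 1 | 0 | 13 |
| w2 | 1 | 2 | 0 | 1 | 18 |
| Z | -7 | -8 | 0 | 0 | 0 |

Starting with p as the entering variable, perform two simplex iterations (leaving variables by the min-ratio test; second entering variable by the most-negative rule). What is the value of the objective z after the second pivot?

Ratio test on column p — row 1: 13/3 = 13/3; row 2: 18/1 = 18. Minimum is 13/3 at row 1 (w1 leaves); pivot element 3.
Pivot on row 1; the Z-row RHS becomes 0 − (-7)·(13/3) = 91/3.
Next entering variable (most negative Z-row entry -10/3): q.
Ratio test on column q — row 1: (13/3)/(2/3) = 13/2; row 2: (41/3)/(4/3) = 41/4. Minimum is 13/2 at row 1 (p leaves); pivot element 2/3.
After the second pivot the Z-row RHS is 91/3 − (-10/3)·(13/2) = 52.

52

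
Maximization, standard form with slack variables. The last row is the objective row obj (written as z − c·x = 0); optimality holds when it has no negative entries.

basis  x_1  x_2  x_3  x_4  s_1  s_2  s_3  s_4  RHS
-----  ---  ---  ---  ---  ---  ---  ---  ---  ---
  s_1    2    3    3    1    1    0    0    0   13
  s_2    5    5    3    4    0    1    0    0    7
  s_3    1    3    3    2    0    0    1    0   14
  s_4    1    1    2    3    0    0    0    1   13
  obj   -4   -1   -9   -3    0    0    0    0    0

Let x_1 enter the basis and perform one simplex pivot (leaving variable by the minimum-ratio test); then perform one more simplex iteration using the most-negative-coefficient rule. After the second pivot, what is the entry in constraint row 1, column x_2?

-2

Ratio test on column x_1 — row 1: 13/2 = 13/2; row 2: 7/5 = 7/5; row 3: 14/1 = 14; row 4: 13/1 = 13. Minimum is 7/5 at row 2 (s_2 leaves); pivot element 5.
Divide row 2 by 5; eliminate column x_1 from the other rows.
Second iteration: most negative obj-row entry is -33/5 in column x_3, so x_3 enters.
Ratio test on column x_3 — row 1: (51/5)/(9/5) = 17/3; row 2: (7/5)/(3/5) = 7/3; row 3: (63/5)/(12/5) = 21/4; row 4: (58/5)/(7/5) = 58/7. Minimum is 7/3 at row 2 (x_1 leaves); pivot element 3/5.
Divide row 2 by 3/5; eliminate column x_3 from the other rows.
After both pivots, the entry at constraint row 1, column x_2 is -2.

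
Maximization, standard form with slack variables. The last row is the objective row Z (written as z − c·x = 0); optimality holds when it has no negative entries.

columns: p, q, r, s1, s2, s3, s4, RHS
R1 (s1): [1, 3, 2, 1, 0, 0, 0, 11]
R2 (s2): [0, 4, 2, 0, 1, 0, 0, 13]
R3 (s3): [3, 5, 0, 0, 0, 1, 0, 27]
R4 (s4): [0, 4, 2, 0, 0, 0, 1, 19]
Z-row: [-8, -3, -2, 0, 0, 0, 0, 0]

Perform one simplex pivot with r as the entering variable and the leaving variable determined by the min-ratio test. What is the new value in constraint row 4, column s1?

Ratio test on column r — row 1: 11/2 = 11/2; row 2: 13/2 = 13/2; row 3: entry 0 ≤ 0; row 4: 19/2 = 19/2. Minimum is 11/2 at row 1 (s1 leaves); pivot element 2.
Divide row 1 by 2; eliminate column r from the other rows.
Row 4 update in column s1: 0 − 2·(1/2) = -1.

-1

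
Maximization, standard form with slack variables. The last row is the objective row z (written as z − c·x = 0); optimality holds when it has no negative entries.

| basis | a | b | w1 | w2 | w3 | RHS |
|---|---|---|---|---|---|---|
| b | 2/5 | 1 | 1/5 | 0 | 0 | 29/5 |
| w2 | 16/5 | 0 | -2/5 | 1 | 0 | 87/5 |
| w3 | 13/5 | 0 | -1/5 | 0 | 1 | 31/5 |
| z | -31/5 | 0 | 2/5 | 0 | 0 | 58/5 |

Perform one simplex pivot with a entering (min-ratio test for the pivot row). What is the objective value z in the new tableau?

343/13

Ratio test on column a — row 1: (29/5)/(2/5) = 29/2; row 2: (87/5)/(16/5) = 87/16; row 3: (31/5)/(13/5) = 31/13. Minimum is 31/13 at row 3 (w3 leaves); pivot element 13/5.
Pivot on row 3; the z-row RHS becomes 58/5 − (-31/5)·(31/13) = 343/13.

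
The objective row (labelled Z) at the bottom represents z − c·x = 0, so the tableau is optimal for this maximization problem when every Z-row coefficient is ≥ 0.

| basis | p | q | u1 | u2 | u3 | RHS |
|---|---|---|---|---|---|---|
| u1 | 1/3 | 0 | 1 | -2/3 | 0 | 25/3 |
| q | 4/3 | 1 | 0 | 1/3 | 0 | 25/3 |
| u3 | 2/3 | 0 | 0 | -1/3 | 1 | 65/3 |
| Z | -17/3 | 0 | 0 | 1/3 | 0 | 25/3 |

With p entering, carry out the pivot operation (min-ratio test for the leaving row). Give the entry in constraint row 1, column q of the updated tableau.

-1/4

Ratio test on column p — row 1: (25/3)/(1/3) = 25; row 2: (25/3)/(4/3) = 25/4; row 3: (65/3)/(2/3) = 65/2. Minimum is 25/4 at row 2 (q leaves); pivot element 4/3.
Divide row 2 by 4/3; eliminate column p from the other rows.
Row 1 update in column q: 0 − (1/3)·(3/4) = -1/4.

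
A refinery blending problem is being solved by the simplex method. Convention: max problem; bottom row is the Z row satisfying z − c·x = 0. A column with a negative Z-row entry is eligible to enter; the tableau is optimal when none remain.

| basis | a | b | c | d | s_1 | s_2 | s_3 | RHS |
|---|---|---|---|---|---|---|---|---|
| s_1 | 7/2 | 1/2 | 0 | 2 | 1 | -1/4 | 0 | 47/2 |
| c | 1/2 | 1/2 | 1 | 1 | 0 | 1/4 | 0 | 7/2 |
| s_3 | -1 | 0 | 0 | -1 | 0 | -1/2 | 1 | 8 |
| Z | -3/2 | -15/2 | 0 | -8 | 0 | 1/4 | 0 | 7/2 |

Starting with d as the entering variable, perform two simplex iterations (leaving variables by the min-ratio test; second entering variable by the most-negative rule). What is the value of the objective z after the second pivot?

Ratio test on column d — row 1: (47/2)/2 = 47/4; row 2: (7/2)/1 = 7/2; row 3: entry -1 ≤ 0. Minimum is 7/2 at row 2 (c leaves); pivot element 1.
Pivot on row 2; the Z-row RHS becomes 7/2 − (-8)·(7/2) = 63/2.
Next entering variable (most negative Z-row entry -7/2): b.
Ratio test on column b — row 1: entry -1/2 ≤ 0; row 2: (7/2)/(1/2) = 7; row 3: (23/2)/(1/2) = 23. Minimum is 7 at row 2 (d leaves); pivot element 1/2.
After the second pivot the Z-row RHS is 63/2 − (-7/2)·7 = 56.

56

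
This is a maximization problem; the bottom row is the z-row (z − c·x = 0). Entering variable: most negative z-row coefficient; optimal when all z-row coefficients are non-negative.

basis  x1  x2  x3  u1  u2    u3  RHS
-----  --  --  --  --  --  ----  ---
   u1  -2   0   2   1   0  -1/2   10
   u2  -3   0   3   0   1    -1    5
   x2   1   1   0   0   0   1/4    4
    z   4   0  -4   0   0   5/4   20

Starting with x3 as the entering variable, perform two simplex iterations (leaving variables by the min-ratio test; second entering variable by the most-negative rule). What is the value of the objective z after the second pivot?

Ratio test on column x3 — row 1: 10/2 = 5; row 2: 5/3 = 5/3; row 3: entry 0 ≤ 0. Minimum is 5/3 at row 2 (u2 leaves); pivot element 3.
Pivot on row 2; the z-row RHS becomes 20 − (-4)·(5/3) = 80/3.
Next entering variable (most negative z-row entry -1/12): u3.
Ratio test on column u3 — row 1: (20/3)/(1/6) = 40; row 2: entry -1/3 ≤ 0; row 3: 4/(1/4) = 16. Minimum is 16 at row 3 (x2 leaves); pivot element 1/4.
After the second pivot the z-row RHS is 80/3 − (-1/12)·16 = 28.

28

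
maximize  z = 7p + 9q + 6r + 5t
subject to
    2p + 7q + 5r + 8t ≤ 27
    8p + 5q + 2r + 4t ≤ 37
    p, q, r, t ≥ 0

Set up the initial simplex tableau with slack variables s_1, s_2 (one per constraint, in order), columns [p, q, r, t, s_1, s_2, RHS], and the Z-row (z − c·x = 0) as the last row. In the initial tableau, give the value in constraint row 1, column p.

Constraint 1 has coefficient 2 on p.

2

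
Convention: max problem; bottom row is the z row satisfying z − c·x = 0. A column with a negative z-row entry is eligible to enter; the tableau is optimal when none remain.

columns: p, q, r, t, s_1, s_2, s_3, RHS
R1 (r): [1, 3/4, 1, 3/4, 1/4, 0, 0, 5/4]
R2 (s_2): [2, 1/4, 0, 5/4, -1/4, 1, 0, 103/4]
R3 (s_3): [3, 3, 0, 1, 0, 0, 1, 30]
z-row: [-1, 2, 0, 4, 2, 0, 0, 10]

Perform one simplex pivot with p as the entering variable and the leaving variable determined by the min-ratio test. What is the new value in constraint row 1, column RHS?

5/4

Ratio test on column p — row 1: (5/4)/1 = 5/4; row 2: (103/4)/2 = 103/8; row 3: 30/3 = 10. Minimum is 5/4 at row 1 (r leaves); pivot element 1.
Divide row 1 by 1; eliminate column p from the other rows.
In the new row 1, the RHS entry is the old entry divided by the pivot: (5/4)/1 = 5/4.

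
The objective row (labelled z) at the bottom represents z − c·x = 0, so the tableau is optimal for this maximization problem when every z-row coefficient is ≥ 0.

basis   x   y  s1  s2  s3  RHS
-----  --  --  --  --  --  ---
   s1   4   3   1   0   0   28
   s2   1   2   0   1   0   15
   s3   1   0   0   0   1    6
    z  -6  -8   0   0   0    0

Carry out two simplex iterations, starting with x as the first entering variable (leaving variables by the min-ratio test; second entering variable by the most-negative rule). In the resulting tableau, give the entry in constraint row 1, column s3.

-4/3

Ratio test on column x — row 1: 28/4 = 7; row 2: 15/1 = 15; row 3: 6/1 = 6. Minimum is 6 at row 3 (s3 leaves); pivot element 1.
Divide row 3 by 1; eliminate column x from the other rows.
Second iteration: most negative z-row entry is -8 in column y, so y enters.
Ratio test on column y — row 1: 4/3 = 4/3; row 2: 9/2 = 9/2; row 3: entry 0 ≤ 0. Minimum is 4/3 at row 1 (s1 leaves); pivot element 3.
Divide row 1 by 3; eliminate column y from the other rows.
After both pivots, the entry at constraint row 1, column s3 is -4/3.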